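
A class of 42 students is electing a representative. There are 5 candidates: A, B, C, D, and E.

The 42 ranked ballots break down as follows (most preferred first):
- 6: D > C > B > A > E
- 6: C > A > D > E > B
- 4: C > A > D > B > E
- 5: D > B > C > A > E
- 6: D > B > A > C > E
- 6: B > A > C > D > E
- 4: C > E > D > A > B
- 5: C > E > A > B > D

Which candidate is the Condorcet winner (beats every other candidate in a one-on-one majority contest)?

C

C vs A: 30–12
C vs B: 25–17
C vs D: 25–17
C vs E: 42–0
C beats every other candidate.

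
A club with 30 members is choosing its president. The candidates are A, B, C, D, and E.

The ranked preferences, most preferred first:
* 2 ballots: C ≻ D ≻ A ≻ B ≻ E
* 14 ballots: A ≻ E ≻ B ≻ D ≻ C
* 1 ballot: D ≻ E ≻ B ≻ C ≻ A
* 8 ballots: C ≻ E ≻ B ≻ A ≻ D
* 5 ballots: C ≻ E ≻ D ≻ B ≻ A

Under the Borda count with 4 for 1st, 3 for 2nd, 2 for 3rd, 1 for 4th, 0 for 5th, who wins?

A: 2×2 + 14×4 + 1×0 + 8×1 + 5×0 = 68
B: 2×1 + 14×2 + 1×2 + 8×2 + 5×1 = 53
C: 2×4 + 14×0 + 1×1 + 8×4 + 5×4 = 61
D: 2×3 + 14×1 + 1×4 + 8×0 + 5×2 = 34
E: 2×0 + 14×3 + 1×3 + 8×3 + 5×3 = 84

E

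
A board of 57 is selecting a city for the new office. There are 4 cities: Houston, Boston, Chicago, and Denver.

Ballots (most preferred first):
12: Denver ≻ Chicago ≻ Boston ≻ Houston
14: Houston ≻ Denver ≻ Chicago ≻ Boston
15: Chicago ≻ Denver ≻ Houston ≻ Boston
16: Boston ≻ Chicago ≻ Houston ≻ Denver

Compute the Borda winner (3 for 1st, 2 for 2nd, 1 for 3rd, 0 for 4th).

Chicago

Houston: 12×0 + 14×3 + 15×1 + 16×1 = 73
Boston: 12×1 + 14×0 + 15×0 + 16×3 = 60
Chicago: 12×2 + 14×1 + 15×3 + 16×2 = 115
Denver: 12×3 + 14×2 + 15×2 + 16×0 = 94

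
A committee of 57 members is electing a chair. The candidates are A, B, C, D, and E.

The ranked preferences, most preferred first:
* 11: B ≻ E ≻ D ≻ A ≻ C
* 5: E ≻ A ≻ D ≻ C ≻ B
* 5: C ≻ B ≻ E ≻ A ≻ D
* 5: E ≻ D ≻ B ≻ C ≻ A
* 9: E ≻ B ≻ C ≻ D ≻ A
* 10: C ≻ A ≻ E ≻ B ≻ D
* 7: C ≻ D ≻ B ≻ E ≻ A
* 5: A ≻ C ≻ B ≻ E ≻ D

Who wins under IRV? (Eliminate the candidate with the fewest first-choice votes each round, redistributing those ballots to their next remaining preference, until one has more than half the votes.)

E

Round 1: A 5, B 11, C 22, D 0, E 19. D eliminated.
Round 2: A 5, B 11, C 22, E 19. A eliminated.
Round 3: B 11, C 27, E 19. B eliminated.
Round 4: C 27, E 30. E has a majority (≥29).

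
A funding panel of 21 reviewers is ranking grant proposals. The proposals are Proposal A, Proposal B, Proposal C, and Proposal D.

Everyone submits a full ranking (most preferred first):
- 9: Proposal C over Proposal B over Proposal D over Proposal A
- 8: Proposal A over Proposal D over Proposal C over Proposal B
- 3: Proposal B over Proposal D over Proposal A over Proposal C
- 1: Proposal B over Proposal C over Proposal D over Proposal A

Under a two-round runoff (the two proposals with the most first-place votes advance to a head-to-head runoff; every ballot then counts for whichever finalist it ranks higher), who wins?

Proposal A

Round 1 first-place votes: Proposal A 8, Proposal B 4, Proposal C 9, Proposal D 0. Proposal C and Proposal A advance.
Runoff: Proposal C is ranked above Proposal A on 10 ballots, Proposal A above Proposal C on 11.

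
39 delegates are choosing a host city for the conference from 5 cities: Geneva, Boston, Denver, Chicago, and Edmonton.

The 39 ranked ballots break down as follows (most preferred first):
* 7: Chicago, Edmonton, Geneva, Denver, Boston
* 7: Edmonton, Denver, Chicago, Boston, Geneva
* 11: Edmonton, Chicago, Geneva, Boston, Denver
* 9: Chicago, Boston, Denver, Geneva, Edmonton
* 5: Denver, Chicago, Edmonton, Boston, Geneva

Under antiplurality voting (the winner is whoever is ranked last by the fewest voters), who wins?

Chicago

Last-place votes: Geneva 12, Boston 7, Denver 11, Chicago 0, Edmonton 9.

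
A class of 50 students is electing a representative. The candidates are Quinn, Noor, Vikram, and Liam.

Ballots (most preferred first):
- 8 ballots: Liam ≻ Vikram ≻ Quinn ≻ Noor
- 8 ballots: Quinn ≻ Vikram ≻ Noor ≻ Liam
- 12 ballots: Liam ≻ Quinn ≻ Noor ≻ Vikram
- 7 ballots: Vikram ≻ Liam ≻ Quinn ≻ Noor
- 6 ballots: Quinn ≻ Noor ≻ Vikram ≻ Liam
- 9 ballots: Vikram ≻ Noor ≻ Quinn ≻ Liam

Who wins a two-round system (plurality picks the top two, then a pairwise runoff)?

Round 1 first-place votes: Quinn 14, Noor 0, Vikram 16, Liam 20. Liam and Vikram advance.
Runoff: Liam is ranked above Vikram on 20 ballots, Vikram above Liam on 30.

Vikram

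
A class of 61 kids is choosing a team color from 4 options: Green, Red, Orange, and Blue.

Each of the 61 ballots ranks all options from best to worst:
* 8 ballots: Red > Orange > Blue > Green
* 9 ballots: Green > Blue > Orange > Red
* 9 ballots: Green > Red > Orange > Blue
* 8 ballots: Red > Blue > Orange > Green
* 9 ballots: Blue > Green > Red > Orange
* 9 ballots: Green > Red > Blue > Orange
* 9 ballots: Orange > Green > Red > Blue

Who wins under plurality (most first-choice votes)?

First-place votes: Green 27, Red 16, Orange 9, Blue 9.

Green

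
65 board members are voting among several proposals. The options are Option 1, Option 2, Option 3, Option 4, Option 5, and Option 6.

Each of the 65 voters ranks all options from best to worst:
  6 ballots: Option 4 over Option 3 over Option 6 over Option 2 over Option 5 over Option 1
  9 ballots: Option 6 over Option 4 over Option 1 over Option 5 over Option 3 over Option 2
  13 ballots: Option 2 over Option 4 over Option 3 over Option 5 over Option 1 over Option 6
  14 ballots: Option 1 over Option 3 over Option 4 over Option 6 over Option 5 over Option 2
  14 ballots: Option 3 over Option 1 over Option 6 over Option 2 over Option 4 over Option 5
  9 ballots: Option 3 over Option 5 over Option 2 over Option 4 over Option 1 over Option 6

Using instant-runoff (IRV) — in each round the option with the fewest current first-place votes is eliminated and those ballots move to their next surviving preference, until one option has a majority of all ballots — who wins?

Option 3

Round 1: Option 1 14, Option 2 13, Option 3 23, Option 4 6, Option 5 0, Option 6 9. Option 5 eliminated.
Round 2: Option 1 14, Option 2 13, Option 3 23, Option 4 6, Option 6 9. Option 4 eliminated.
Round 3: Option 1 14, Option 2 13, Option 3 29, Option 6 9. Option 6 eliminated.
Round 4: Option 1 23, Option 2 13, Option 3 29. Option 2 eliminated.
Round 5: Option 1 23, Option 3 42. Option 3 has a majority (≥33).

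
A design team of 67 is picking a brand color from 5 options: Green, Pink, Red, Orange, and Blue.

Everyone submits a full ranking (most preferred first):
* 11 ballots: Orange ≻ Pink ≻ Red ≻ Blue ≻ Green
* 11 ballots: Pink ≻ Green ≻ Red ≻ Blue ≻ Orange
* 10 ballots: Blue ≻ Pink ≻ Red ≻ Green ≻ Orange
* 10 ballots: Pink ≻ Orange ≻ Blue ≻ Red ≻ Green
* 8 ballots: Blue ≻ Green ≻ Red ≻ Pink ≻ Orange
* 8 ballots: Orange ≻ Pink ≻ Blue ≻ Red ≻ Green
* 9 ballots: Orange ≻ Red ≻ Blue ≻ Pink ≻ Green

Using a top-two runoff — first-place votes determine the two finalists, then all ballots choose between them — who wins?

Round 1 first-place votes: Green 0, Pink 21, Red 0, Orange 28, Blue 18. Orange and Pink advance.
Runoff: Orange is ranked above Pink on 28 ballots, Pink above Orange on 39.

Pink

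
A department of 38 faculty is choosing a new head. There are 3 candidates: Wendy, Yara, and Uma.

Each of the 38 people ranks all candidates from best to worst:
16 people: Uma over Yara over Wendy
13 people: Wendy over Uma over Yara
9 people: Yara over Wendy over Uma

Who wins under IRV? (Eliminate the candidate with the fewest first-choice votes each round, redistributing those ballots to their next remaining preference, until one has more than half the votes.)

Wendy

Round 1: Wendy 13, Yara 9, Uma 16. Yara eliminated.
Round 2: Wendy 22, Uma 16. Wendy has a majority (≥20).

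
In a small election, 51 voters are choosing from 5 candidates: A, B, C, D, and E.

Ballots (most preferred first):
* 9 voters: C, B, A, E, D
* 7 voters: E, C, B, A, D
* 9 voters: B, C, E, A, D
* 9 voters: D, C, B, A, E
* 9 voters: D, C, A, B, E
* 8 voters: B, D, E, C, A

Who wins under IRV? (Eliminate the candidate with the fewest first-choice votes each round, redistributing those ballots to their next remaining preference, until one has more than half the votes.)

Round 1: A 0, B 17, C 9, D 18, E 7. A eliminated.
Round 2: B 17, C 9, D 18, E 7. E eliminated.
Round 3: B 17, C 16, D 18. C eliminated.
Round 4: B 33, D 18. B has a majority (≥26).

B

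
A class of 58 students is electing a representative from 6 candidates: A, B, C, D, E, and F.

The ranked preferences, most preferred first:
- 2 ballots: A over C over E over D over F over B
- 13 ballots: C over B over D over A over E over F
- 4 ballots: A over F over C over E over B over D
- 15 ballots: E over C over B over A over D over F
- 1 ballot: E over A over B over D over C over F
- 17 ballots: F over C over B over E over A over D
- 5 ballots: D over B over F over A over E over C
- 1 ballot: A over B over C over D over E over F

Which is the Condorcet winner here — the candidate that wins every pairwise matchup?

C

C vs A: 45–13
C vs B: 51–7
C vs D: 52–6
C vs E: 37–21
C vs F: 32–26
C beats every other candidate.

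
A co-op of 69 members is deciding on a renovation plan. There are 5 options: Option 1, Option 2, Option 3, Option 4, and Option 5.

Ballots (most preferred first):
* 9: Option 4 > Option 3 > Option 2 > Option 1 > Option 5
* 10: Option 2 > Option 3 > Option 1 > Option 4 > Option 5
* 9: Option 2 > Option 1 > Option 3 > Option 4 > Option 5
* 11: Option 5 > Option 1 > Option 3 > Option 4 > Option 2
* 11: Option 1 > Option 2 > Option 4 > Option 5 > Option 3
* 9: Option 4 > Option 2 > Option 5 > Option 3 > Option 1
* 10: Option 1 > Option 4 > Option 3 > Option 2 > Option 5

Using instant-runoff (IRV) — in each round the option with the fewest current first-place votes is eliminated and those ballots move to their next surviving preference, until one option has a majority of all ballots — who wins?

Round 1: Option 1 21, Option 2 19, Option 3 0, Option 4 18, Option 5 11. Option 3 eliminated.
Round 2: Option 1 21, Option 2 19, Option 4 18, Option 5 11. Option 5 eliminated.
Round 3: Option 1 32, Option 2 19, Option 4 18. Option 4 eliminated.
Round 4: Option 1 32, Option 2 37. Option 2 has a majority (≥35).

Option 2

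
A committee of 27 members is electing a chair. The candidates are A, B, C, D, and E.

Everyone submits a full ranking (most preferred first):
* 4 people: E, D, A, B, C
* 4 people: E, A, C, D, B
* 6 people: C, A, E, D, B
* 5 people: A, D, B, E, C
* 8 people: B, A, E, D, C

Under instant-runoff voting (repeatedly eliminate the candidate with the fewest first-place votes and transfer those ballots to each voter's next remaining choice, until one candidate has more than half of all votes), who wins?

E

Round 1: A 5, B 8, C 6, D 0, E 8. D eliminated.
Round 2: A 5, B 8, C 6, E 8. A eliminated.
Round 3: B 13, C 6, E 8. C eliminated.
Round 4: B 13, E 14. E has a majority (≥14).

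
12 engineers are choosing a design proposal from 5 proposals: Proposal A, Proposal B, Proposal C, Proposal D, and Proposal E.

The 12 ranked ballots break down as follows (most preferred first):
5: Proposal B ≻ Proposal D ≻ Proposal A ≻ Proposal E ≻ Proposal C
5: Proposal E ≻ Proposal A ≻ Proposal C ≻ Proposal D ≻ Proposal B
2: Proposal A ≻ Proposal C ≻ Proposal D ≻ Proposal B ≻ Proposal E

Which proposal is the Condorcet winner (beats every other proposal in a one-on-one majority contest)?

Proposal A vs Proposal B: 7–5
Proposal A vs Proposal C: 12–0
Proposal A vs Proposal D: 7–5
Proposal A vs Proposal E: 7–5
Proposal A beats every other proposal.

Proposal A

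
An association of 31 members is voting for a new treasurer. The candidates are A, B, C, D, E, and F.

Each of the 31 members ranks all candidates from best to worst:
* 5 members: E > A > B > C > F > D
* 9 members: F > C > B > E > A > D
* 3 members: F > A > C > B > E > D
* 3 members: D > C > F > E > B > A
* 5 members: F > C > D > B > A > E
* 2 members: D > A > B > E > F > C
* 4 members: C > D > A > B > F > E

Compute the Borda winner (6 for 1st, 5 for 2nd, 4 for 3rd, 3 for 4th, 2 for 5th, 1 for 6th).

C

A: 5×5 + 9×2 + 3×5 + 3×1 + 5×2 + 2×5 + 4×4 = 97
B: 5×4 + 9×4 + 3×3 + 3×2 + 5×3 + 2×4 + 4×3 = 106
C: 5×3 + 9×5 + 3×4 + 3×5 + 5×5 + 2×1 + 4×6 = 138
D: 5×1 + 9×1 + 3×1 + 3×6 + 5×4 + 2×6 + 4×5 = 87
E: 5×6 + 9×3 + 3×2 + 3×3 + 5×1 + 2×3 + 4×1 = 87
F: 5×2 + 9×6 + 3×6 + 3×4 + 5×6 + 2×2 + 4×2 = 136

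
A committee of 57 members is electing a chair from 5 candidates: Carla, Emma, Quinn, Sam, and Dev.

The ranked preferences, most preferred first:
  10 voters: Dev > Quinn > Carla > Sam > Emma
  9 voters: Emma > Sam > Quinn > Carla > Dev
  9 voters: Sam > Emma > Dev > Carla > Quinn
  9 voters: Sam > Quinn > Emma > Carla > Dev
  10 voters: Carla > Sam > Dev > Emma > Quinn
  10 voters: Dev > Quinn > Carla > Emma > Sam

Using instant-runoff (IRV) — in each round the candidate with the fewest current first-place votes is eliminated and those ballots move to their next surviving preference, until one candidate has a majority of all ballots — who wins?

Sam

Round 1: Carla 10, Emma 9, Quinn 0, Sam 18, Dev 20. Quinn eliminated.
Round 2: Carla 10, Emma 9, Sam 18, Dev 20. Emma eliminated.
Round 3: Carla 10, Sam 27, Dev 20. Carla eliminated.
Round 4: Sam 37, Dev 20. Sam has a majority (≥29).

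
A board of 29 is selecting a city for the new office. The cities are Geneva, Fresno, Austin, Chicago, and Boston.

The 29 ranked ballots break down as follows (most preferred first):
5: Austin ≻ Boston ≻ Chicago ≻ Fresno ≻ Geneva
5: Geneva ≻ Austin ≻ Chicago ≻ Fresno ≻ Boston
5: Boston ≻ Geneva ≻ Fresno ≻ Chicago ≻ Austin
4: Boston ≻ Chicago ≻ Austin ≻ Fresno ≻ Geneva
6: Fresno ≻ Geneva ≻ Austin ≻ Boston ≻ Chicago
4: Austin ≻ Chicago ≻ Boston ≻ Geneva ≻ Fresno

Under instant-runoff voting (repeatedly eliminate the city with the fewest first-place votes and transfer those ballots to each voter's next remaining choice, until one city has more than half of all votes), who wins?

Round 1: Geneva 5, Fresno 6, Austin 9, Chicago 0, Boston 9. Chicago eliminated.
Round 2: Geneva 5, Fresno 6, Austin 9, Boston 9. Geneva eliminated.
Round 3: Fresno 6, Austin 14, Boston 9. Fresno eliminated.
Round 4: Austin 20, Boston 9. Austin has a majority (≥15).

Austin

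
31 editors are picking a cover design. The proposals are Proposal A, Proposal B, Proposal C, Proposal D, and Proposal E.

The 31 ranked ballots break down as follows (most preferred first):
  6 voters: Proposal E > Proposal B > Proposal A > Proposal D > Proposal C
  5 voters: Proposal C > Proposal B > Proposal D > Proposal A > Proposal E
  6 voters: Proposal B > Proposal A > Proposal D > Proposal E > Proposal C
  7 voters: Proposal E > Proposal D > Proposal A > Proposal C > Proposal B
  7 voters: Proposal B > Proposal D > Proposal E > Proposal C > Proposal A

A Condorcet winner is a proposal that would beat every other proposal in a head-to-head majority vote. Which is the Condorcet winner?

Proposal B

Proposal B vs Proposal A: 24–7
Proposal B vs Proposal C: 19–12
Proposal B vs Proposal D: 24–7
Proposal B vs Proposal E: 18–13
Proposal B beats every other proposal.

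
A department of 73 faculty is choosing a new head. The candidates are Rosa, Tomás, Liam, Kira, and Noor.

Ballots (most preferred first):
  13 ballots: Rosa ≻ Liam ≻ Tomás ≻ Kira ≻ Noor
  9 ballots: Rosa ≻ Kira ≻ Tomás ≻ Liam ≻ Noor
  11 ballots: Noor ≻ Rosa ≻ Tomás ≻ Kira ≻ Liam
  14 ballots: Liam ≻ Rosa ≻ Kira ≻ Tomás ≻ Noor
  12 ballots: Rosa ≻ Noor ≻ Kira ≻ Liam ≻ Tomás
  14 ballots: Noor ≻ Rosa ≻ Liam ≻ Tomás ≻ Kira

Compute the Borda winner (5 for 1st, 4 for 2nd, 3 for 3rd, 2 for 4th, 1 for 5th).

Rosa: 13×5 + 9×5 + 11×4 + 14×4 + 12×5 + 14×4 = 326
Tomás: 13×3 + 9×3 + 11×3 + 14×2 + 12×1 + 14×2 = 167
Liam: 13×4 + 9×2 + 11×1 + 14×5 + 12×2 + 14×3 = 217
Kira: 13×2 + 9×4 + 11×2 + 14×3 + 12×3 + 14×1 = 176
Noor: 13×1 + 9×1 + 11×5 + 14×1 + 12×4 + 14×5 = 209

Rosa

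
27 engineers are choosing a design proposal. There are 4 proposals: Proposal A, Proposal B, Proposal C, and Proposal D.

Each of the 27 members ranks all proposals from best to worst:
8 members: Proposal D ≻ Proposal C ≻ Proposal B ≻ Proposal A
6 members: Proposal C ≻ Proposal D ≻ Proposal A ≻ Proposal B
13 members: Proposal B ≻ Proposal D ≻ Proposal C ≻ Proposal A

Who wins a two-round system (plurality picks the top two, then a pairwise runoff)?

Round 1 first-place votes: Proposal A 0, Proposal B 13, Proposal C 6, Proposal D 8. Proposal B and Proposal D advance.
Runoff: Proposal B is ranked above Proposal D on 13 ballots, Proposal D above Proposal B on 14.

Proposal D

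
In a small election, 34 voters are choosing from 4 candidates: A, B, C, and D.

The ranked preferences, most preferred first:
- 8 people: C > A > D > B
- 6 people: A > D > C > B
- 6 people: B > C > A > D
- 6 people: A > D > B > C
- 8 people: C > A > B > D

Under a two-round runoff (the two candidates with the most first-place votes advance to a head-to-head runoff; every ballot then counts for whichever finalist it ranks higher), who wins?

C

Round 1 first-place votes: A 12, B 6, C 16, D 0. C and A advance.
Runoff: C is ranked above A on 22 ballots, A above C on 12.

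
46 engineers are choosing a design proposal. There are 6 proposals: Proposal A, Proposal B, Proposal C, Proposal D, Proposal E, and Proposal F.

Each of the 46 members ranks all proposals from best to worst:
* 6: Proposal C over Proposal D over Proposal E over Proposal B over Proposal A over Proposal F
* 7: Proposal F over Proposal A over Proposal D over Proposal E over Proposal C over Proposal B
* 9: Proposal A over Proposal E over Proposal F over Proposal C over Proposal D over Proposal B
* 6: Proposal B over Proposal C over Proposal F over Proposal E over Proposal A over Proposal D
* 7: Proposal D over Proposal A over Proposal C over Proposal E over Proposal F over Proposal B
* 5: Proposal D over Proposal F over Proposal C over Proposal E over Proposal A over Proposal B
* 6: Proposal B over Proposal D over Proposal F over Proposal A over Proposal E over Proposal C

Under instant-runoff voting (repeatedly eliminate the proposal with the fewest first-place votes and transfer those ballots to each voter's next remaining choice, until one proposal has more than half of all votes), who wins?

Round 1: Proposal A 9, Proposal B 12, Proposal C 6, Proposal D 12, Proposal E 0, Proposal F 7. Proposal E eliminated.
Round 2: Proposal A 9, Proposal B 12, Proposal C 6, Proposal D 12, Proposal F 7. Proposal C eliminated.
Round 3: Proposal A 9, Proposal B 12, Proposal D 18, Proposal F 7. Proposal F eliminated.
Round 4: Proposal A 16, Proposal B 12, Proposal D 18. Proposal B eliminated.
Round 5: Proposal A 22, Proposal D 24. Proposal D has a majority (≥24).

Proposal D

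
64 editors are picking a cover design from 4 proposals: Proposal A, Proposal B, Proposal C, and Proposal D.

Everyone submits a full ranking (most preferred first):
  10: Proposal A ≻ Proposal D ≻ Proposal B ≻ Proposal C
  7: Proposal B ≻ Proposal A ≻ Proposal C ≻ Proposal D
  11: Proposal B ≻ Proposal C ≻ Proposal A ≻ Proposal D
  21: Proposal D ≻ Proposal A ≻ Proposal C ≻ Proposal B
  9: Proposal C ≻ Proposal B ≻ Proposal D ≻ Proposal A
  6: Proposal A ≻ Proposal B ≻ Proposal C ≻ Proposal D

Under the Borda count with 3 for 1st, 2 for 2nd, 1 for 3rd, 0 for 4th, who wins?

Proposal A

Proposal A: 10×3 + 7×2 + 11×1 + 21×2 + 9×0 + 6×3 = 115
Proposal B: 10×1 + 7×3 + 11×3 + 21×0 + 9×2 + 6×2 = 94
Proposal C: 10×0 + 7×1 + 11×2 + 21×1 + 9×3 + 6×1 = 83
Proposal D: 10×2 + 7×0 + 11×0 + 21×3 + 9×1 + 6×0 = 92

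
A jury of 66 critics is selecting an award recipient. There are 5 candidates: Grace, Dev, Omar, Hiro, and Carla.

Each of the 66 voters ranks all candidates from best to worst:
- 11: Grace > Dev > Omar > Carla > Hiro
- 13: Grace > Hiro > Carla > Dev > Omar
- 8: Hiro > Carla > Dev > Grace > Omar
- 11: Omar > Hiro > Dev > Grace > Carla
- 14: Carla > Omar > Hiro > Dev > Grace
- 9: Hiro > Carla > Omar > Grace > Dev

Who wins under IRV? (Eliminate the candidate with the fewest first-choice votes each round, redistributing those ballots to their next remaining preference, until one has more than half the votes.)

Hiro

Round 1: Grace 24, Dev 0, Omar 11, Hiro 17, Carla 14. Dev eliminated.
Round 2: Grace 24, Omar 11, Hiro 17, Carla 14. Omar eliminated.
Round 3: Grace 24, Hiro 28, Carla 14. Carla eliminated.
Round 4: Grace 24, Hiro 42. Hiro has a majority (≥34).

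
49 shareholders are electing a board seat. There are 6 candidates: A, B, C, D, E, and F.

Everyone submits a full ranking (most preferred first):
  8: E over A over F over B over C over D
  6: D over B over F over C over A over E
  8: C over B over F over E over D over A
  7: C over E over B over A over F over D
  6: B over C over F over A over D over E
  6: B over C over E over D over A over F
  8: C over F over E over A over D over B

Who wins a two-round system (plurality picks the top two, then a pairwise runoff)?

Round 1 first-place votes: A 0, B 12, C 23, D 6, E 8, F 0. C and B advance.
Runoff: C is ranked above B on 23 ballots, B above C on 26.

B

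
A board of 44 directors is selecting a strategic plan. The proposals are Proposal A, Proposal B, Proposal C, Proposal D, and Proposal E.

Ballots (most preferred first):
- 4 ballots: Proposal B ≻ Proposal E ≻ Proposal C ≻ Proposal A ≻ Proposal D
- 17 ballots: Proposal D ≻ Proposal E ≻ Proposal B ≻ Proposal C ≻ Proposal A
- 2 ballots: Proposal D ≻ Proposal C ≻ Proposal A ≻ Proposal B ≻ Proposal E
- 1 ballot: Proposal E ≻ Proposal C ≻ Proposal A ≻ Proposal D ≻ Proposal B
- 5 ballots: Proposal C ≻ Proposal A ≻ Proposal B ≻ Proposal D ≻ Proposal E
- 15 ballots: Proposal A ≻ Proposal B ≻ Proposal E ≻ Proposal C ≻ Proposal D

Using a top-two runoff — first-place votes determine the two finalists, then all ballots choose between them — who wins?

Proposal A

Round 1 first-place votes: Proposal A 15, Proposal B 4, Proposal C 5, Proposal D 19, Proposal E 1. Proposal D and Proposal A advance.
Runoff: Proposal D is ranked above Proposal A on 19 ballots, Proposal A above Proposal D on 25.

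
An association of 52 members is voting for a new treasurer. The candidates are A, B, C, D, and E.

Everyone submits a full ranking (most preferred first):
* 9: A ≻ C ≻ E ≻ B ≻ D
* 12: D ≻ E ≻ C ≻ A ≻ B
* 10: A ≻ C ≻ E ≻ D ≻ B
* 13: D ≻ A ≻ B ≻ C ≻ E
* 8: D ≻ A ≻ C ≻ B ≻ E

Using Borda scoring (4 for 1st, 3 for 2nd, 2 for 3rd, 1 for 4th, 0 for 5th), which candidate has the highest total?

A: 9×4 + 12×1 + 10×4 + 13×3 + 8×3 = 151
B: 9×1 + 12×0 + 10×0 + 13×2 + 8×1 = 43
C: 9×3 + 12×2 + 10×3 + 13×1 + 8×2 = 110
D: 9×0 + 12×4 + 10×1 + 13×4 + 8×4 = 142
E: 9×2 + 12×3 + 10×2 + 13×0 + 8×0 = 74

A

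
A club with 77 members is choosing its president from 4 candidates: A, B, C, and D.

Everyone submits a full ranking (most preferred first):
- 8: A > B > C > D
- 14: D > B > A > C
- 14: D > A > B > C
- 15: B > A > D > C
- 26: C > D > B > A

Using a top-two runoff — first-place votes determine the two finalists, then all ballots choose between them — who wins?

Round 1 first-place votes: A 8, B 15, C 26, D 28. D and C advance.
Runoff: D is ranked above C on 43 ballots, C above D on 34.

D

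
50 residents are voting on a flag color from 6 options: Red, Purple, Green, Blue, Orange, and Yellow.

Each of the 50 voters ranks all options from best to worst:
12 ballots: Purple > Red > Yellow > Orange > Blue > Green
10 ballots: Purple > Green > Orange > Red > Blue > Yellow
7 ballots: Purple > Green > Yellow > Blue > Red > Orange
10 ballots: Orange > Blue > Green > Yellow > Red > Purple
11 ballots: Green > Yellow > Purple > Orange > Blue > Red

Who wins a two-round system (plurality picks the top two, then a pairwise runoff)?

Purple

Round 1 first-place votes: Red 0, Purple 29, Green 11, Blue 0, Orange 10, Yellow 0. Purple and Green advance.
Runoff: Purple is ranked above Green on 29 ballots, Green above Purple on 21.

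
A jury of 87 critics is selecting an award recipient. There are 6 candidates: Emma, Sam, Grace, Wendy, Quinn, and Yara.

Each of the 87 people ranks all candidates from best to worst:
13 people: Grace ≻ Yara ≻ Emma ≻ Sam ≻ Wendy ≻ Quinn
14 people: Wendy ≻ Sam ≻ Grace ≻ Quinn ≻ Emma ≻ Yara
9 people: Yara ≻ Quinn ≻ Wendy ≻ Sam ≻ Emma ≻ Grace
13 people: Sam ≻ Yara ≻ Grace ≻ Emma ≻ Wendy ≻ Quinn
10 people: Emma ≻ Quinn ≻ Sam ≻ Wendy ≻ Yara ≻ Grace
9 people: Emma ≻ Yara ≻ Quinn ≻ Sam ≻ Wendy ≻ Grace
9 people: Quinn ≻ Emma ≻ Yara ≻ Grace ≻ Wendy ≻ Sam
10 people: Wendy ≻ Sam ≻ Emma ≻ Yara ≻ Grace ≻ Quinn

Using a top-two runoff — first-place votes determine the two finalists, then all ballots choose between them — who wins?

Emma

Round 1 first-place votes: Emma 19, Sam 13, Grace 13, Wendy 24, Quinn 9, Yara 9. Wendy and Emma advance.
Runoff: Wendy is ranked above Emma on 33 ballots, Emma above Wendy on 54.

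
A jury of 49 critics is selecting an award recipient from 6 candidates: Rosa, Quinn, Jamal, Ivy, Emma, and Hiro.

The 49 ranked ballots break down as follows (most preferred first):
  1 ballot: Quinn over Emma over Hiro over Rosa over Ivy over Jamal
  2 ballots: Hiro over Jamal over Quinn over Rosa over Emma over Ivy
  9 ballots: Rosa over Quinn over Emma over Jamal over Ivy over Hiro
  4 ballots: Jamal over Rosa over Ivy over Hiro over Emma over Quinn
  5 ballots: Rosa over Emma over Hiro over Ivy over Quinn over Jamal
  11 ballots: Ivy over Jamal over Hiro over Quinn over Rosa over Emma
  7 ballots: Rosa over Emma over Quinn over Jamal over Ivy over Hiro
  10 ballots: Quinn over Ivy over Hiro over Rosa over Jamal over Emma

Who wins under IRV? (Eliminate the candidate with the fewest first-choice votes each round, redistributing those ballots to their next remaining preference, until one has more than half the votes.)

Round 1: Rosa 21, Quinn 11, Jamal 4, Ivy 11, Emma 0, Hiro 2. Emma eliminated.
Round 2: Rosa 21, Quinn 11, Jamal 4, Ivy 11, Hiro 2. Hiro eliminated.
Round 3: Rosa 21, Quinn 11, Jamal 6, Ivy 11. Jamal eliminated.
Round 4: Rosa 25, Quinn 13, Ivy 11. Rosa has a majority (≥25).

Rosa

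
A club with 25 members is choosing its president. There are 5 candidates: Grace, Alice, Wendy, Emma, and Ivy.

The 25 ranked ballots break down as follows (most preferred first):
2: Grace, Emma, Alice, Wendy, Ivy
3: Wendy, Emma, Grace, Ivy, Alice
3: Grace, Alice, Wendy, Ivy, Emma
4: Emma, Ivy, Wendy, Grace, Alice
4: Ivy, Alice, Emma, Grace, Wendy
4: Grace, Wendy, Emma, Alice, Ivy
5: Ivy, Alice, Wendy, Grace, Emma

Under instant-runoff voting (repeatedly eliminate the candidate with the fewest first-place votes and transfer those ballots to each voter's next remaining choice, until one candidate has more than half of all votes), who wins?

Ivy

Round 1: Grace 9, Alice 0, Wendy 3, Emma 4, Ivy 9. Alice eliminated.
Round 2: Grace 9, Wendy 3, Emma 4, Ivy 9. Wendy eliminated.
Round 3: Grace 9, Emma 7, Ivy 9. Emma eliminated.
Round 4: Grace 12, Ivy 13. Ivy has a majority (≥13).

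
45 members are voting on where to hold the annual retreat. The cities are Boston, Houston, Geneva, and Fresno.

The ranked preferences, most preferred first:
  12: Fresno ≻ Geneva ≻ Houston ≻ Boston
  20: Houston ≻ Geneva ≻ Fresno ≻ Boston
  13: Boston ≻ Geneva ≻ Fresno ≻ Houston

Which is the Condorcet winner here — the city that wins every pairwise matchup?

Geneva

Geneva vs Boston: 32–13
Geneva vs Houston: 25–20
Geneva vs Fresno: 33–12
Geneva beats every other city.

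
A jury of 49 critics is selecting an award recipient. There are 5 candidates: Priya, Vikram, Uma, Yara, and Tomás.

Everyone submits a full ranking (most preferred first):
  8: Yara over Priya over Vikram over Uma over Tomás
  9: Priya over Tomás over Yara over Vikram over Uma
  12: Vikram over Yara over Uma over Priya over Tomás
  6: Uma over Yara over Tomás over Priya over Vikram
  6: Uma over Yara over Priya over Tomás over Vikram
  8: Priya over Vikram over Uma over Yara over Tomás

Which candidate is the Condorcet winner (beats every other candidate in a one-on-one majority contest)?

Yara

Yara vs Priya: 32–17
Yara vs Vikram: 29–20
Yara vs Uma: 29–20
Yara vs Tomás: 40–9
Yara beats every other candidate.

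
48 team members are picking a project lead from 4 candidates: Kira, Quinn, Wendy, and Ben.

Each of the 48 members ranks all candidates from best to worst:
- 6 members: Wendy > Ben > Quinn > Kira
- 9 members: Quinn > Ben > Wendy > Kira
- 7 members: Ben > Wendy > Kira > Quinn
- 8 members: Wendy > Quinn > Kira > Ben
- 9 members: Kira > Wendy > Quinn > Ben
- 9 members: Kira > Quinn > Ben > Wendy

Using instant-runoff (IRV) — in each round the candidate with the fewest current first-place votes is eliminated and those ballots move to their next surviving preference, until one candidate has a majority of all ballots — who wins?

Wendy

Round 1: Kira 18, Quinn 9, Wendy 14, Ben 7. Ben eliminated.
Round 2: Kira 18, Quinn 9, Wendy 21. Quinn eliminated.
Round 3: Kira 18, Wendy 30. Wendy has a majority (≥25).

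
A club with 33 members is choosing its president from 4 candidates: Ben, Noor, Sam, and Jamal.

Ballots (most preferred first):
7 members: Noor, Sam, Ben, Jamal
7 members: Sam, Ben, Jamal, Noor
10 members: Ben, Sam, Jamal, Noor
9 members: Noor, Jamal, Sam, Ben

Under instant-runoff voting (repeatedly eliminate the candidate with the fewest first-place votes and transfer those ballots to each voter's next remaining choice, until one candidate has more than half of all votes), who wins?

Ben

Round 1: Ben 10, Noor 16, Sam 7, Jamal 0. Jamal eliminated.
Round 2: Ben 10, Noor 16, Sam 7. Sam eliminated.
Round 3: Ben 17, Noor 16. Ben has a majority (≥17).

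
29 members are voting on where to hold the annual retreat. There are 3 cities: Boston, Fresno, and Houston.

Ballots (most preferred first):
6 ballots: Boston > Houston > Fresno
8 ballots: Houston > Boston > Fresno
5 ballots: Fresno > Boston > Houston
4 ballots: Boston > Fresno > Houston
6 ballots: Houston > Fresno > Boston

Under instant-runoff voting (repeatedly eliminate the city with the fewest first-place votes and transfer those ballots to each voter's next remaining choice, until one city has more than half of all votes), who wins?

Round 1: Boston 10, Fresno 5, Houston 14. Fresno eliminated.
Round 2: Boston 15, Houston 14. Boston has a majority (≥15).

Boston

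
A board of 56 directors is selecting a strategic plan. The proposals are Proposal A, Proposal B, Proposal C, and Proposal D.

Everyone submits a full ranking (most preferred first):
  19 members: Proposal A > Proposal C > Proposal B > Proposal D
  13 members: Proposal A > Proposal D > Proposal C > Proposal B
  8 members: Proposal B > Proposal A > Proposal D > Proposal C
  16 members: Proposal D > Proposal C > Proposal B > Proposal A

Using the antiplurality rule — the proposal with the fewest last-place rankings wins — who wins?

Proposal C

Last-place votes: Proposal A 16, Proposal B 13, Proposal C 8, Proposal D 19.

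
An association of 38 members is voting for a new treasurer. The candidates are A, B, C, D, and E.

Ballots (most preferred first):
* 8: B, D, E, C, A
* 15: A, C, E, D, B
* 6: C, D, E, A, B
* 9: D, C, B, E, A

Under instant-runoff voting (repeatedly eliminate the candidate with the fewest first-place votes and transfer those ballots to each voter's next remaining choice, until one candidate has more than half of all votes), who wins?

Round 1: A 15, B 8, C 6, D 9, E 0. E eliminated.
Round 2: A 15, B 8, C 6, D 9. C eliminated.
Round 3: A 15, B 8, D 15. B eliminated.
Round 4: A 15, D 23. D has a majority (≥20).

D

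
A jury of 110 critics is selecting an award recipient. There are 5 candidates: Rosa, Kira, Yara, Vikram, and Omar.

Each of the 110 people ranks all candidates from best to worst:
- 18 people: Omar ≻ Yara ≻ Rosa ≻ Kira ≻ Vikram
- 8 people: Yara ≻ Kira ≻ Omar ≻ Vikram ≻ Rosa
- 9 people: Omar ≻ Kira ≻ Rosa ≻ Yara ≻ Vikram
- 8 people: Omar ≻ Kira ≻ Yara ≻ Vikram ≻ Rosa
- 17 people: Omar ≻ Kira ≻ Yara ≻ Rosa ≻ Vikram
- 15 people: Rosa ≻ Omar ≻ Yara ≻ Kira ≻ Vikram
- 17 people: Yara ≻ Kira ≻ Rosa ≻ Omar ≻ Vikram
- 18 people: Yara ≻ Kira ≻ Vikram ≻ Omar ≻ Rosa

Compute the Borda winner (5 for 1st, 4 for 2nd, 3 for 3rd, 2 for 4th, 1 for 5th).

Yara

Rosa: 18×3 + 8×1 + 9×3 + 8×1 + 17×2 + 15×5 + 17×3 + 18×1 = 275
Kira: 18×2 + 8×4 + 9×4 + 8×4 + 17×4 + 15×2 + 17×4 + 18×4 = 374
Yara: 18×4 + 8×5 + 9×2 + 8×3 + 17×3 + 15×3 + 17×5 + 18×5 = 425
Vikram: 18×1 + 8×2 + 9×1 + 8×2 + 17×1 + 15×1 + 17×1 + 18×3 = 162
Omar: 18×5 + 8×3 + 9×5 + 8×5 + 17×5 + 15×4 + 17×2 + 18×2 = 414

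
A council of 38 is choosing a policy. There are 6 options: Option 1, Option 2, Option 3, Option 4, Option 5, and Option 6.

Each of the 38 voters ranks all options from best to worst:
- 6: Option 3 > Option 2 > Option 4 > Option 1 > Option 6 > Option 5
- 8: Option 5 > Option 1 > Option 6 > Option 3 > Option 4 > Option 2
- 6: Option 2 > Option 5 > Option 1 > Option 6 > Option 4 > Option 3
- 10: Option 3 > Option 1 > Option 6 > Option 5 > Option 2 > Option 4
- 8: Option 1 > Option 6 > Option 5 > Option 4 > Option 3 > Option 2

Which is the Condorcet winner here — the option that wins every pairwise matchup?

Option 1

Option 1 vs Option 2: 26–12
Option 1 vs Option 3: 22–16
Option 1 vs Option 4: 32–6
Option 1 vs Option 5: 24–14
Option 1 vs Option 6: 38–0
Option 1 beats every other option.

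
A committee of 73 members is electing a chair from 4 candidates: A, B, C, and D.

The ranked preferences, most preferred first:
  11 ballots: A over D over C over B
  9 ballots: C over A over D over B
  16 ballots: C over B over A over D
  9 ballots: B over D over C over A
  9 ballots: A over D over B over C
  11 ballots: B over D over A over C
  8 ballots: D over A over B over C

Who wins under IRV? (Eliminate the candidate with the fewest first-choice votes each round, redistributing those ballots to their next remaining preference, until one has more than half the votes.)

A

Round 1: A 20, B 20, C 25, D 8. D eliminated.
Round 2: A 28, B 20, C 25. B eliminated.
Round 3: A 39, C 34. A has a majority (≥37).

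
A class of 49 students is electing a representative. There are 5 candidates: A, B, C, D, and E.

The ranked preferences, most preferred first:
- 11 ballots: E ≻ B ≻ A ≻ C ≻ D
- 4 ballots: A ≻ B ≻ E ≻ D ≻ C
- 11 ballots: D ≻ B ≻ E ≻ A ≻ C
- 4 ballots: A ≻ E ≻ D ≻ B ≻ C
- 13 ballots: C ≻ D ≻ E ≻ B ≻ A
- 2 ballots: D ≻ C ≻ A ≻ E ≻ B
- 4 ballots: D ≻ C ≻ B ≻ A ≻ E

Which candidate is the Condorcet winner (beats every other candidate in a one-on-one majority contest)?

D vs A: 30–19
D vs B: 34–15
D vs C: 25–24
D vs E: 30–19
D beats every other candidate.

D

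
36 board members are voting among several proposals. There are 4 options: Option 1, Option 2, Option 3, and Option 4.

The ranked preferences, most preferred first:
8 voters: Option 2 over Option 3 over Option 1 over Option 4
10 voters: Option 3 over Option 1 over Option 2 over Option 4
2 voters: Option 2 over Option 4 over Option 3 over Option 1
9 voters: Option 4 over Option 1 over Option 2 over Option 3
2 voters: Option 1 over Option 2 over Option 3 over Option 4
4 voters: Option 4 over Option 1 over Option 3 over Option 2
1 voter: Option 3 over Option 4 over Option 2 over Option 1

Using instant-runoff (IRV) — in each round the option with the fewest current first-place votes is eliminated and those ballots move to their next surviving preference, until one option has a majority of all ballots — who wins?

Round 1: Option 1 2, Option 2 10, Option 3 11, Option 4 13. Option 1 eliminated.
Round 2: Option 2 12, Option 3 11, Option 4 13. Option 3 eliminated.
Round 3: Option 2 22, Option 4 14. Option 2 has a majority (≥19).

Option 2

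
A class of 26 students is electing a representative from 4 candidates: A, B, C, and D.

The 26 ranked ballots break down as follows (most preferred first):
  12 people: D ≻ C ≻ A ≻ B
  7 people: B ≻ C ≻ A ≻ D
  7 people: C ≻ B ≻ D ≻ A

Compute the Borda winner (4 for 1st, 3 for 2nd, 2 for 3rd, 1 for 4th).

A: 12×2 + 7×2 + 7×1 = 45
B: 12×1 + 7×4 + 7×3 = 61
C: 12×3 + 7×3 + 7×4 = 85
D: 12×4 + 7×1 + 7×2 = 69

C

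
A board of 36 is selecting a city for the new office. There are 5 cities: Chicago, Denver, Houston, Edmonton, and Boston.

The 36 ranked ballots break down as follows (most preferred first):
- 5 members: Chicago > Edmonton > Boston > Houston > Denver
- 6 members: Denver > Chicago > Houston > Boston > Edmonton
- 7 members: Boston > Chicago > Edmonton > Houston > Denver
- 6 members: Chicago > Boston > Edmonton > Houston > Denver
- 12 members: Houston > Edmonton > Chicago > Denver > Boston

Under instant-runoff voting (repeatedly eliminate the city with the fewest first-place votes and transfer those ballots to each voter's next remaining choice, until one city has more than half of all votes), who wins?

Chicago

Round 1: Chicago 11, Denver 6, Houston 12, Edmonton 0, Boston 7. Edmonton eliminated.
Round 2: Chicago 11, Denver 6, Houston 12, Boston 7. Denver eliminated.
Round 3: Chicago 17, Houston 12, Boston 7. Boston eliminated.
Round 4: Chicago 24, Houston 12. Chicago has a majority (≥19).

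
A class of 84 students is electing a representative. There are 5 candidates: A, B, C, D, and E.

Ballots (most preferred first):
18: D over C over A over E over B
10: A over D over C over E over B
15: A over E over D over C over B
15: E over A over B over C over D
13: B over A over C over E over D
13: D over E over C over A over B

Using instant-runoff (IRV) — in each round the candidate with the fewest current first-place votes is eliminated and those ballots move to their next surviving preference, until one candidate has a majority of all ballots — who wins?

Round 1: A 25, B 13, C 0, D 31, E 15. C eliminated.
Round 2: A 25, B 13, D 31, E 15. B eliminated.
Round 3: A 38, D 31, E 15. E eliminated.
Round 4: A 53, D 31. A has a majority (≥43).

A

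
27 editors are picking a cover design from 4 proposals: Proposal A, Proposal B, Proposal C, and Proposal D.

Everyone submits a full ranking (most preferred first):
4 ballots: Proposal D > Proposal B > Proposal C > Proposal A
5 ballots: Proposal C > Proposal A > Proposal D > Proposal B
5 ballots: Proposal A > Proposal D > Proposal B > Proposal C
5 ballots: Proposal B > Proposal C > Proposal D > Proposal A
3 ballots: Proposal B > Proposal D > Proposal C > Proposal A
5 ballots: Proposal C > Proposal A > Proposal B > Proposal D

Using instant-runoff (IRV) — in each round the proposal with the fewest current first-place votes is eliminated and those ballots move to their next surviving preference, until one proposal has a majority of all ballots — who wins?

Round 1: Proposal A 5, Proposal B 8, Proposal C 10, Proposal D 4. Proposal D eliminated.
Round 2: Proposal A 5, Proposal B 12, Proposal C 10. Proposal A eliminated.
Round 3: Proposal B 17, Proposal C 10. Proposal B has a majority (≥14).

Proposal B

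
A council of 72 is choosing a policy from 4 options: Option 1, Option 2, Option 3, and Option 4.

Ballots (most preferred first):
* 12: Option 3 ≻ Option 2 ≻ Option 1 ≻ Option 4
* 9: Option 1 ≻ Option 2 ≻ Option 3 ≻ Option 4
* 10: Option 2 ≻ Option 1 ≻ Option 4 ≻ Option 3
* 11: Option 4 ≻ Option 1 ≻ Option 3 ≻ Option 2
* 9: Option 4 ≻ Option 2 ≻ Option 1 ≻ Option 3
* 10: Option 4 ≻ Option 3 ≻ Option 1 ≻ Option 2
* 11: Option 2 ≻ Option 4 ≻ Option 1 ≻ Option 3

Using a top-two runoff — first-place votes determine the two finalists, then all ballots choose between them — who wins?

Round 1 first-place votes: Option 1 9, Option 2 21, Option 3 12, Option 4 30. Option 4 and Option 2 advance.
Runoff: Option 4 is ranked above Option 2 on 30 ballots, Option 2 above Option 4 on 42.

Option 2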